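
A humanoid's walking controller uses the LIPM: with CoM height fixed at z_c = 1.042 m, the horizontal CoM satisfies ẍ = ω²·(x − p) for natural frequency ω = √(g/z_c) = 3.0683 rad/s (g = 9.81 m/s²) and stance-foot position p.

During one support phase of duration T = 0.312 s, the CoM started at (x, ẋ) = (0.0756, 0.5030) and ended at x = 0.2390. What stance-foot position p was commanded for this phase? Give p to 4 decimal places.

p = 0.1133

ωT = 3.0683·0.312 = 0.957310; cosh(ωT) = 1.494302, sinh(ωT) = 1.110378
x(T) = p + (x₀−p)·cosh(ωT) + (ẋ₀/ω)·sinh(ωT) ⇒ p·(1 − cosh) = x(T) − x₀·cosh − (ẋ₀/ω)·sinh
numerator   = 0.2390 − (0.0756)·1.494302 − (0.5030/3.0683)·1.110378 = -0.055998
denominator = 1 − 1.494302 = -0.494302
p = -0.055998 / -0.494302 = 0.1133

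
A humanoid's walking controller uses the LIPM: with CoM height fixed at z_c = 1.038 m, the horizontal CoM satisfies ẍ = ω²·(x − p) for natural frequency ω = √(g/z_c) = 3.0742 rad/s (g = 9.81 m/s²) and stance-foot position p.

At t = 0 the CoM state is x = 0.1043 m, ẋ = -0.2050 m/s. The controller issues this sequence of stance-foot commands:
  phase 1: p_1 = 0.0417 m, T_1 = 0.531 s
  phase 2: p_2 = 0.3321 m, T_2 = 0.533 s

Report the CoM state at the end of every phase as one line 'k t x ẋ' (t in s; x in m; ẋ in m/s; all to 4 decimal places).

phase 1: p=0.0417, T=0.531, ωT=1.632400, cosh=2.655800, sinh=2.460340; start (x,ẋ)=(0.104300, -0.205000) → end (x,ẋ)=(0.043888, -0.070959)
phase 2: p=0.3321, T=0.533, ωT=1.638549, cosh=2.670977, sinh=2.476715; start (x,ẋ)=(0.043888, -0.070959) → end (x,ẋ)=(-0.494876, -2.383955)

1 0.5310 0.0439 -0.0710
2 1.0640 -0.4949 -2.3840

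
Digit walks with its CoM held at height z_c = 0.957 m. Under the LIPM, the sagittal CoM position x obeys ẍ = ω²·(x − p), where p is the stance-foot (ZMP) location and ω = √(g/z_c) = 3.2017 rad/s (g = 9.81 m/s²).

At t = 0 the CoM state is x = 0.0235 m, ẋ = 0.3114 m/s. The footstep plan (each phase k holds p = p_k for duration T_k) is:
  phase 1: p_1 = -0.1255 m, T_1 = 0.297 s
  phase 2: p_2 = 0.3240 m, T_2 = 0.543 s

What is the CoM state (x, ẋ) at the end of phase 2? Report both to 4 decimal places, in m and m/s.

phase 1: p=-0.1255, T=0.297, ωT=0.950905, cosh=1.487221, sinh=1.100830; start (x,ẋ)=(0.023500, 0.311400) → end (x,ẋ)=(0.203164, 0.988275)
phase 2: p=0.3240, T=0.543, ωT=1.738523, cosh=2.932358, sinh=2.756578; start (x,ẋ)=(0.203164, 0.988275) → end (x,ẋ)=(0.820542, 1.831505)

x = 0.8205, ẋ = 1.8315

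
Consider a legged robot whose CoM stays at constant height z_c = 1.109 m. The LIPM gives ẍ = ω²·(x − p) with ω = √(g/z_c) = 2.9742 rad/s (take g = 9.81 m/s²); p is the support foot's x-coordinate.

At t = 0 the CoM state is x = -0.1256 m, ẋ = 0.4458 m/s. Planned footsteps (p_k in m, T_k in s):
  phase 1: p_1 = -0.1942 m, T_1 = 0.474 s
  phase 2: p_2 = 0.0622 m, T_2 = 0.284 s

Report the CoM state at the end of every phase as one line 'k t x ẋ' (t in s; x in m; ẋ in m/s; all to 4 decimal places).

1 0.4740 0.2432 1.3601
2 0.7580 0.7456 2.3856

phase 1: p=-0.1942, T=0.474, ωT=1.409771, cosh=2.169608, sinh=1.925409; start (x,ẋ)=(-0.125600, 0.445800) → end (x,ẋ)=(0.243233, 1.360053)
phase 2: p=0.0622, T=0.284, ωT=0.844673, cosh=1.378457, sinh=0.948759; start (x,ẋ)=(0.243233, 1.360053) → end (x,ẋ)=(0.745598, 2.385612)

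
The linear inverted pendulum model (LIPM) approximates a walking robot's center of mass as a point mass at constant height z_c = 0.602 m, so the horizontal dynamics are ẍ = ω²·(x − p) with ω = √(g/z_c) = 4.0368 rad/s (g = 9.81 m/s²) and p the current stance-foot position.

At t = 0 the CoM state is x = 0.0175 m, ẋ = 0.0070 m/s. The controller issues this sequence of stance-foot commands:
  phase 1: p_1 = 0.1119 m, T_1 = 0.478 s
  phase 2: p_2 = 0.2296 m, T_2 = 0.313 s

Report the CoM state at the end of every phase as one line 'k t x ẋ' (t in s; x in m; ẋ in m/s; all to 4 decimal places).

phase 1: p=0.1119, T=0.478, ωT=1.929590, cosh=3.515948, sinh=3.370741; start (x,ẋ)=(0.017500, 0.007000) → end (x,ẋ)=(-0.214160, -1.259890)
phase 2: p=0.2296, T=0.313, ωT=1.263518, cosh=1.910252, sinh=1.627595; start (x,ẋ)=(-0.214160, -1.259890) → end (x,ẋ)=(-1.126069, -5.322336)

1 0.4780 -0.2142 -1.2599
2 0.7910 -1.1261 -5.3223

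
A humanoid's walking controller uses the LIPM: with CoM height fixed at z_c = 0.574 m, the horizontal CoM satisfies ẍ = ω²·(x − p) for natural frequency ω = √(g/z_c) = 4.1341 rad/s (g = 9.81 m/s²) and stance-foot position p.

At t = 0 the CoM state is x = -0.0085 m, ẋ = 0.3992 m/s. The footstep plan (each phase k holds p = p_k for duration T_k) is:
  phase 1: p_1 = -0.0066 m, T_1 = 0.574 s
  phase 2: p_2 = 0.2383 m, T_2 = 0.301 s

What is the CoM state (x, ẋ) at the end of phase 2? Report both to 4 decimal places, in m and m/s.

phase 1: p=-0.0066, T=0.574, ωT=2.372973, cosh=5.411225, sinh=5.318022; start (x,ẋ)=(-0.008500, 0.399200) → end (x,ẋ)=(0.496641, 2.118389)
phase 2: p=0.2383, T=0.301, ωT=1.244364, cosh=1.879426, sinh=1.591301; start (x,ẋ)=(0.496641, 2.118389) → end (x,ẋ)=(1.539246, 5.680879)

x = 1.5392, ẋ = 5.6809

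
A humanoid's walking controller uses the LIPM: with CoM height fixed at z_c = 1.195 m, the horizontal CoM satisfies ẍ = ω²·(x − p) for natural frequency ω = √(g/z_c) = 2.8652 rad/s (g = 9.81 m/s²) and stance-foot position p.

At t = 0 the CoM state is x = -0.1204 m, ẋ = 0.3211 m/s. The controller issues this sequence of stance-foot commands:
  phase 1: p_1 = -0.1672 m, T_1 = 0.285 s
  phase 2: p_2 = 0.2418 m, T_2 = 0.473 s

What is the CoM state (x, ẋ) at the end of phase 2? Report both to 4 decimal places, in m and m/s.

phase 1: p=-0.1672, T=0.285, ωT=0.816582, cosh=1.352346, sinh=0.910406; start (x,ẋ)=(-0.120400, 0.321100) → end (x,ẋ)=(-0.001882, 0.556316)
phase 2: p=0.2418, T=0.473, ωT=1.355240, cosh=2.067788, sinh=1.809902; start (x,ẋ)=(-0.001882, 0.556316) → end (x,ẋ)=(0.089334, -0.113326)

x = 0.0893, ẋ = -0.1133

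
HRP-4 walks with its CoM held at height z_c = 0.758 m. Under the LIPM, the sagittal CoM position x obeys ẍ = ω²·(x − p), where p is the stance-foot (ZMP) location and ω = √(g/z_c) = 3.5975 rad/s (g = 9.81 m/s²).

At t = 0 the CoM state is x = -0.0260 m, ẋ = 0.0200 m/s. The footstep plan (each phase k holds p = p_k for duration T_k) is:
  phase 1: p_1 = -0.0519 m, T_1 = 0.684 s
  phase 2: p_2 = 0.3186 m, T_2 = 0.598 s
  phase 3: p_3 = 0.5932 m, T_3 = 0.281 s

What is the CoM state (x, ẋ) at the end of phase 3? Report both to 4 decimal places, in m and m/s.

phase 1: p=-0.0519, T=0.684, ωT=2.460690, cosh=5.899133, sinh=5.813757; start (x,ẋ)=(-0.026000, 0.020000) → end (x,ẋ)=(0.133209, 0.659681)
phase 2: p=0.3186, T=0.598, ωT=2.151305, cosh=4.356201, sinh=4.239868; start (x,ẋ)=(0.133209, 0.659681) → end (x,ẋ)=(0.288471, 0.045942)
phase 3: p=0.5932, T=0.281, ωT=1.010898, cosh=1.555979, sinh=1.192087; start (x,ẋ)=(0.288471, 0.045942) → end (x,ẋ)=(0.134272, -1.235354)

x = 0.1343, ẋ = -1.2354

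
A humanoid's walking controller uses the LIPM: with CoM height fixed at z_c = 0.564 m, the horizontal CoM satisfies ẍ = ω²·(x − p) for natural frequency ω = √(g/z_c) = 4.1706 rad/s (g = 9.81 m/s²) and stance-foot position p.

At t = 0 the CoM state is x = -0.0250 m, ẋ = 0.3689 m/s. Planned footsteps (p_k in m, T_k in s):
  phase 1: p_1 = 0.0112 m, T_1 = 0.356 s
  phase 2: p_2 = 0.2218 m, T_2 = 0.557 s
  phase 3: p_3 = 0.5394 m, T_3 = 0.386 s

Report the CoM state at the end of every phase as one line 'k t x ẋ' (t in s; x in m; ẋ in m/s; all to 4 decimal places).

phase 1: p=0.0112, T=0.356, ωT=1.484734, cosh=2.320176, sinh=2.093613; start (x,ẋ)=(-0.025000, 0.368900) → end (x,ẋ)=(0.112395, 0.539828)
phase 2: p=0.2218, T=0.557, ωT=2.323024, cosh=5.152235, sinh=5.054259; start (x,ẋ)=(0.112395, 0.539828) → end (x,ẋ)=(0.312325, 0.475141)
phase 3: p=0.5394, T=0.386, ωT=1.609852, cosh=2.600993, sinh=2.401076; start (x,ẋ)=(0.312325, 0.475141) → end (x,ẋ)=(0.222326, -1.038069)

1 0.3560 0.1124 0.5398
2 0.9130 0.3123 0.4751
3 1.2990 0.2223 -1.0381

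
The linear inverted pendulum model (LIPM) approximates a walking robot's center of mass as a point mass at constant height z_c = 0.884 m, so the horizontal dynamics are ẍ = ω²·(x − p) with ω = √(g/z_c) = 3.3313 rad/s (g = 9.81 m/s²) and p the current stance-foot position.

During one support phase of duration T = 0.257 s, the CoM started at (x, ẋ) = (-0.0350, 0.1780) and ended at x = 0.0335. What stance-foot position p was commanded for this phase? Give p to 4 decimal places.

p = -0.0785

ωT = 3.3313·0.257 = 0.856144; cosh(ωT) = 1.389432, sinh(ωT) = 0.964635
x(T) = p + (x₀−p)·cosh(ωT) + (ẋ₀/ω)·sinh(ωT) ⇒ p·(1 − cosh) = x(T) − x₀·cosh − (ẋ₀/ω)·sinh
numerator   = 0.0335 − (-0.0350)·1.389432 − (0.1780/3.3313)·0.964635 = 0.030587
denominator = 1 − 1.389432 = -0.389432
p = 0.030587 / -0.389432 = -0.0785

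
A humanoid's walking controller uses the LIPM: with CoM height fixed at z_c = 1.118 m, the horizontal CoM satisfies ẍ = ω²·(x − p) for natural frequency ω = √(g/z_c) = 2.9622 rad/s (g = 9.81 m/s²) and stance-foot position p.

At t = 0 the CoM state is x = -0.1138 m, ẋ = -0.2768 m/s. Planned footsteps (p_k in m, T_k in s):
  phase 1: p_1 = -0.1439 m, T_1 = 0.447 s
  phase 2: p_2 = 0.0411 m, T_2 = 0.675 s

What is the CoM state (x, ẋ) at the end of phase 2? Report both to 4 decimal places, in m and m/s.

x = -1.5315, ẋ = -4.5975

phase 1: p=-0.1439, T=0.447, ωT=1.324103, cosh=2.012428, sinh=1.746386; start (x,ẋ)=(-0.113800, -0.276800) → end (x,ẋ)=(-0.246515, -0.401328)
phase 2: p=0.0411, T=0.675, ωT=1.999485, cosh=3.760328, sinh=3.624923; start (x,ẋ)=(-0.246515, -0.401328) → end (x,ẋ)=(-1.531544, -4.597467)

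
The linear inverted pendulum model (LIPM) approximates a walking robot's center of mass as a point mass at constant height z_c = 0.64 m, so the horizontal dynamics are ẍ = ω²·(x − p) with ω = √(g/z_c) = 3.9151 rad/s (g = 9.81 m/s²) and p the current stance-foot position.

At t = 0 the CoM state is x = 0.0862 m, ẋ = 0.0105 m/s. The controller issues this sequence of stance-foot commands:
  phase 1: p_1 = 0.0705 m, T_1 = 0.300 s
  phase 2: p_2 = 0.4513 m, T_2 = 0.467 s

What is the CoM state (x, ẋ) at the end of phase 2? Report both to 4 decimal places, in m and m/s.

x = -0.5788, ẋ = -3.7960

phase 1: p=0.0705, T=0.300, ωT=1.174530, cosh=1.772793, sinh=1.463829; start (x,ẋ)=(0.086200, 0.010500) → end (x,ẋ)=(0.102259, 0.108592)
phase 2: p=0.4513, T=0.467, ωT=1.828352, cosh=3.192149, sinh=3.031471; start (x,ẋ)=(0.102259, 0.108592) → end (x,ẋ)=(-0.578809, -3.795960)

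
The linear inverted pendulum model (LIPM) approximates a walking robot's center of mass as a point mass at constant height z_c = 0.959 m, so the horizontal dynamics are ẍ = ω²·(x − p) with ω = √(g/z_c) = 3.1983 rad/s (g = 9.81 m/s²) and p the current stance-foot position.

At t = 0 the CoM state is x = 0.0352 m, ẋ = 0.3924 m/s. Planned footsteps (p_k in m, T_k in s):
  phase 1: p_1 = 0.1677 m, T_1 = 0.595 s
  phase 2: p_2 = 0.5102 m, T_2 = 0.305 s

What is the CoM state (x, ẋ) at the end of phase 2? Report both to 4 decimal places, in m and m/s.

x = -0.1030, ẋ = -1.5024

phase 1: p=0.1677, T=0.595, ωT=1.902988, cosh=3.427514, sinh=3.278391; start (x,ẋ)=(0.035200, 0.392400) → end (x,ẋ)=(0.115781, -0.044343)
phase 2: p=0.5102, T=0.305, ωT=0.975482, cosh=1.514727, sinh=1.137717; start (x,ẋ)=(0.115781, -0.044343) → end (x,ẋ)=(-0.103011, -1.502364)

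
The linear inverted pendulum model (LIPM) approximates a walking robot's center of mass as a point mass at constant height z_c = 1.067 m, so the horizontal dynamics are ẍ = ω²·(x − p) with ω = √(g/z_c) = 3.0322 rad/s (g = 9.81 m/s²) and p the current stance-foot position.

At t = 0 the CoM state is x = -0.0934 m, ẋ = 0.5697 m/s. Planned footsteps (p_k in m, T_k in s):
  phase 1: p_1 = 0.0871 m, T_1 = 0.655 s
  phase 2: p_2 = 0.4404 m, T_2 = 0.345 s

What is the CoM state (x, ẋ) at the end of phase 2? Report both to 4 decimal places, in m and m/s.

phase 1: p=0.0871, T=0.655, ωT=1.986091, cosh=3.712112, sinh=3.574881; start (x,ẋ)=(-0.093400, 0.569700) → end (x,ẋ)=(0.088725, 0.158214)
phase 2: p=0.4404, T=0.345, ωT=1.046109, cosh=1.598928, sinh=1.247626; start (x,ẋ)=(0.088725, 0.158214) → end (x,ẋ)=(-0.056805, -1.077433)

x = -0.0568, ẋ = -1.0774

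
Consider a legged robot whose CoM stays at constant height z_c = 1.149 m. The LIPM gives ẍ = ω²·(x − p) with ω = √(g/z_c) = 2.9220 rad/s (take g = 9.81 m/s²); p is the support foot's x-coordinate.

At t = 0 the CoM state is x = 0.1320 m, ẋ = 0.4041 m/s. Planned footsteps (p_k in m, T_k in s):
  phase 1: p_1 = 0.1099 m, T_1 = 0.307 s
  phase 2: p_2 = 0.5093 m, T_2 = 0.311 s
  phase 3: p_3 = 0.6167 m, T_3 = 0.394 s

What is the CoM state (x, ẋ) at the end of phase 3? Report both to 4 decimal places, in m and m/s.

phase 1: p=0.1099, T=0.307, ωT=0.897054, cosh=1.430068, sinh=1.022299; start (x,ẋ)=(0.132000, 0.404100) → end (x,ẋ)=(0.282884, 0.643907)
phase 2: p=0.5093, T=0.311, ωT=0.908742, cosh=1.442115, sinh=1.039084; start (x,ẋ)=(0.282884, 0.643907) → end (x,ẋ)=(0.411760, 0.241143)
phase 3: p=0.6167, T=0.394, ωT=1.151268, cosh=1.739218, sinh=1.422982; start (x,ẋ)=(0.411760, 0.241143) → end (x,ẋ)=(0.377699, -0.432730)

x = 0.3777, ẋ = -0.4327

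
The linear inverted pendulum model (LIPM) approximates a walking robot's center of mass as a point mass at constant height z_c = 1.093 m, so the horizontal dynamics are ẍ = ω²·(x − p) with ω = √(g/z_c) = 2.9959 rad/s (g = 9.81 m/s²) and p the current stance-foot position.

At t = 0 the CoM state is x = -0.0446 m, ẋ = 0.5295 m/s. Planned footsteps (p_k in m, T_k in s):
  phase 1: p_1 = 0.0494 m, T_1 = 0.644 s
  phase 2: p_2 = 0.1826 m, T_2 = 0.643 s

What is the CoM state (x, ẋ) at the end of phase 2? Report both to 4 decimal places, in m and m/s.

x = 1.6682, ẋ = 4.5259

phase 1: p=0.0494, T=0.644, ωT=1.929360, cosh=3.515170, sinh=3.369929; start (x,ẋ)=(-0.044600, 0.529500) → end (x,ẋ)=(0.314580, 0.912261)
phase 2: p=0.1826, T=0.643, ωT=1.926364, cosh=3.505090, sinh=3.359413; start (x,ẋ)=(0.314580, 0.912261) → end (x,ẋ)=(1.668156, 4.525872)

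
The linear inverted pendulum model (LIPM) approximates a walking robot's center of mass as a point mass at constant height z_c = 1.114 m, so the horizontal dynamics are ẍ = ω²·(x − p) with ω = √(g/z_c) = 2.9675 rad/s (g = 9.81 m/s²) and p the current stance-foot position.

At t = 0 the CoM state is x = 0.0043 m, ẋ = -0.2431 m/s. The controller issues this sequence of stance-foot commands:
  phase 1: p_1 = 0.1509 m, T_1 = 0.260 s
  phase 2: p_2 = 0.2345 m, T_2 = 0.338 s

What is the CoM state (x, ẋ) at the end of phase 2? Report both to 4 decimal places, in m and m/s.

phase 1: p=0.1509, T=0.260, ωT=0.771550, cosh=1.312706, sinh=0.850410; start (x,ẋ)=(0.004300, -0.243100) → end (x,ẋ)=(-0.111209, -0.689078)
phase 2: p=0.2345, T=0.338, ωT=1.003015, cosh=1.546631, sinh=1.179859; start (x,ẋ)=(-0.111209, -0.689078) → end (x,ẋ)=(-0.574157, -2.276156)

x = -0.5742, ẋ = -2.2762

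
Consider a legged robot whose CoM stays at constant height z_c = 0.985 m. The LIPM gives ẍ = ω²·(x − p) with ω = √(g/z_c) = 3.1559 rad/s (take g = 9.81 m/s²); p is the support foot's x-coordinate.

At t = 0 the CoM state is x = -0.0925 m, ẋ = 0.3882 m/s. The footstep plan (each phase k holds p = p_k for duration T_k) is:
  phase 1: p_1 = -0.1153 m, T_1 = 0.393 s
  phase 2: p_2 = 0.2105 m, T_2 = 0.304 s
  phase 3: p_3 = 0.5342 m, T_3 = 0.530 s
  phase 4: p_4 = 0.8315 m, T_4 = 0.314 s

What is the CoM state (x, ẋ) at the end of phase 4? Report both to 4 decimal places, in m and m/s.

phase 1: p=-0.1153, T=0.393, ωT=1.240269, cosh=1.872924, sinh=1.583618; start (x,ẋ)=(-0.092500, 0.388200) → end (x,ẋ)=(0.122200, 0.841018)
phase 2: p=0.2105, T=0.304, ωT=0.959394, cosh=1.496619, sinh=1.113494; start (x,ẋ)=(0.122200, 0.841018) → end (x,ẋ)=(0.375084, 0.948390)
phase 3: p=0.5342, T=0.530, ωT=1.672627, cosh=2.756947, sinh=2.569194; start (x,ẋ)=(0.375084, 0.948390) → end (x,ẋ)=(0.867602, 1.324529)
phase 4: p=0.8315, T=0.314, ωT=0.990953, cosh=1.532511, sinh=1.161288; start (x,ẋ)=(0.867602, 1.324529) → end (x,ẋ)=(1.374219, 2.162168)

x = 1.3742, ẋ = 2.1622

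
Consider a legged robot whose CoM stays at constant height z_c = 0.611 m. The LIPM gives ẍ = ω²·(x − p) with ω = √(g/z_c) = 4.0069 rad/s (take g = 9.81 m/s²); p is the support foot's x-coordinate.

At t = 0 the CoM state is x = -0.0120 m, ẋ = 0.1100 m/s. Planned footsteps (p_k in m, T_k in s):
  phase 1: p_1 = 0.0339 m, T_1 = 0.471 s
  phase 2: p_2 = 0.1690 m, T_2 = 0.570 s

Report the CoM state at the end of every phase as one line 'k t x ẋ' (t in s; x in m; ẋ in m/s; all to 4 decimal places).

1 0.4710 -0.0325 -0.2217
2 1.0410 -1.0991 -5.0214

phase 1: p=0.0339, T=0.471, ωT=1.887250, cosh=3.376339, sinh=3.224851; start (x,ẋ)=(-0.012000, 0.110000) → end (x,ẋ)=(-0.032543, -0.221707)
phase 2: p=0.1690, T=0.570, ωT=2.283933, cosh=4.958545, sinh=4.856663; start (x,ẋ)=(-0.032543, -0.221707) → end (x,ẋ)=(-1.099087, -5.021407)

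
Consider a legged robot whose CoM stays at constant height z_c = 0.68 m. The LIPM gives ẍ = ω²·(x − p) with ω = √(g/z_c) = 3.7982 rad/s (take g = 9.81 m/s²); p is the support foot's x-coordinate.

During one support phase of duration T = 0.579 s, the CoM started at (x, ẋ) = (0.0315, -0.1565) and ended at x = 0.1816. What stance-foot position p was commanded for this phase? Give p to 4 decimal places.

p = -0.0621

ωT = 3.7982·0.579 = 2.199158; cosh(ωT) = 4.564156, sinh(ωT) = 4.453260
x(T) = p + (x₀−p)·cosh(ωT) + (ẋ₀/ω)·sinh(ωT) ⇒ p·(1 − cosh) = x(T) − x₀·cosh − (ẋ₀/ω)·sinh
numerator   = 0.1816 − (0.0315)·4.564156 − (-0.1565/3.7982)·4.453260 = 0.221320
denominator = 1 − 4.564156 = -3.564156
p = 0.221320 / -3.564156 = -0.0621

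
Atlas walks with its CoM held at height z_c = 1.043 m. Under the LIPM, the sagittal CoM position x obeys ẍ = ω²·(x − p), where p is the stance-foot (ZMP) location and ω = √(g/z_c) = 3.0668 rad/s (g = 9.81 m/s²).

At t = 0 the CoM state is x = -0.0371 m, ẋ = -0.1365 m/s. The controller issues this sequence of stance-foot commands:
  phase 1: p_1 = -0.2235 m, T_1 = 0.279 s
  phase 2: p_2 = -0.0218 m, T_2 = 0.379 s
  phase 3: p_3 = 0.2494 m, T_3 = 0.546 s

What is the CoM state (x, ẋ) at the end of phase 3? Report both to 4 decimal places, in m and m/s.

phase 1: p=-0.2235, T=0.279, ωT=0.855637, cosh=1.388943, sinh=0.963930; start (x,ẋ)=(-0.037100, -0.136500) → end (x,ẋ)=(-0.007505, 0.361442)
phase 2: p=-0.0218, T=0.379, ωT=1.162317, cosh=1.755047, sinh=1.442286; start (x,ẋ)=(-0.007505, 0.361442) → end (x,ẋ)=(0.173272, 0.697579)
phase 3: p=0.2494, T=0.546, ωT=1.674473, cosh=2.761694, sinh=2.574287; start (x,ẋ)=(0.173272, 0.697579) → end (x,ẋ)=(0.624708, 1.325478)

x = 0.6247, ẋ = 1.3255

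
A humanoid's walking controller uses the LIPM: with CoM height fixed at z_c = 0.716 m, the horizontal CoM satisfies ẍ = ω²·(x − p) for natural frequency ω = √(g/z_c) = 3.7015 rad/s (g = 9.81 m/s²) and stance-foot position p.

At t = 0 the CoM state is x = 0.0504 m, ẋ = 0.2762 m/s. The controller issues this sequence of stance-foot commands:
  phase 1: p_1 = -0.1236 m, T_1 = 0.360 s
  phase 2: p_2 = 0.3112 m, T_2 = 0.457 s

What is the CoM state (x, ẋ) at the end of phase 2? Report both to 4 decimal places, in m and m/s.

phase 1: p=-0.1236, T=0.360, ωT=1.332540, cosh=2.027233, sinh=1.763427; start (x,ẋ)=(0.050400, 0.276200) → end (x,ẋ)=(0.360723, 1.695676)
phase 2: p=0.3112, T=0.457, ωT=1.691585, cosh=2.806154, sinh=2.621926; start (x,ẋ)=(0.360723, 1.695676) → end (x,ẋ)=(1.651286, 5.238947)

x = 1.6513, ẋ = 5.2389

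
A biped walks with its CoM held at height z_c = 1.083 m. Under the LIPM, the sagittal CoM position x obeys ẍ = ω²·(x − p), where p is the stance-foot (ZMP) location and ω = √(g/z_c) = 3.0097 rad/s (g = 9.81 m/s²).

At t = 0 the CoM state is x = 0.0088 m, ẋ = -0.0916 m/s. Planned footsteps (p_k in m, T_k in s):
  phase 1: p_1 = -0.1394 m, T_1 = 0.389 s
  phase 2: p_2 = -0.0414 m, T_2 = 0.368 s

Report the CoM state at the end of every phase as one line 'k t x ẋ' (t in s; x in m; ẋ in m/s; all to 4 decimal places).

1 0.3890 0.0782 0.4881
2 0.7570 0.3780 1.3045

phase 1: p=-0.1394, T=0.389, ωT=1.170773, cosh=1.767306, sinh=1.457179; start (x,ẋ)=(0.008800, -0.091600) → end (x,ẋ)=(0.078166, 0.488071)
phase 2: p=-0.0414, T=0.368, ωT=1.107570, cosh=1.678677, sinh=1.348316; start (x,ẋ)=(0.078166, 0.488071) → end (x,ẋ)=(0.377963, 1.304514)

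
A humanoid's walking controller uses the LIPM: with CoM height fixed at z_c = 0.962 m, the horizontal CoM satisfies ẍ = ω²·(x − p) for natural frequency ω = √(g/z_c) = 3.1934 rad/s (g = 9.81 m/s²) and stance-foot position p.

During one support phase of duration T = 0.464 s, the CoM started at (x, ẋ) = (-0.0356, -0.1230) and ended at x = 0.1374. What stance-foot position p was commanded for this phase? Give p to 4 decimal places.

ωT = 3.1934·0.464 = 1.481738; cosh(ωT) = 2.313914, sinh(ωT) = 2.086672
x(T) = p + (x₀−p)·cosh(ωT) + (ẋ₀/ω)·sinh(ωT) ⇒ p·(1 − cosh) = x(T) − x₀·cosh − (ẋ₀/ω)·sinh
numerator   = 0.1374 − (-0.0356)·2.313914 − (-0.1230/3.1934)·2.086672 = 0.300148
denominator = 1 − 2.313914 = -1.313914
p = 0.300148 / -1.313914 = -0.2284

p = -0.2284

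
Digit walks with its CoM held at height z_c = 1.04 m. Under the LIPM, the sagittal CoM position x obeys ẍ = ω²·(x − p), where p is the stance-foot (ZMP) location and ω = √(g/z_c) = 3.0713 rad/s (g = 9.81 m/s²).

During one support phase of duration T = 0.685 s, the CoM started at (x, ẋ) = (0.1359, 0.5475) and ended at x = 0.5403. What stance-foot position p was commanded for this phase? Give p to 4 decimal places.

p = 0.2357

ωT = 3.0713·0.685 = 2.103841; cosh(ωT) = 4.159790, sinh(ωT) = 4.037803
x(T) = p + (x₀−p)·cosh(ωT) + (ẋ₀/ω)·sinh(ωT) ⇒ p·(1 − cosh) = x(T) − x₀·cosh − (ẋ₀/ω)·sinh
numerator   = 0.5403 − (0.1359)·4.159790 − (0.5475/3.0713)·4.037803 = -0.744807
denominator = 1 − 4.159790 = -3.159790
p = -0.744807 / -3.159790 = 0.2357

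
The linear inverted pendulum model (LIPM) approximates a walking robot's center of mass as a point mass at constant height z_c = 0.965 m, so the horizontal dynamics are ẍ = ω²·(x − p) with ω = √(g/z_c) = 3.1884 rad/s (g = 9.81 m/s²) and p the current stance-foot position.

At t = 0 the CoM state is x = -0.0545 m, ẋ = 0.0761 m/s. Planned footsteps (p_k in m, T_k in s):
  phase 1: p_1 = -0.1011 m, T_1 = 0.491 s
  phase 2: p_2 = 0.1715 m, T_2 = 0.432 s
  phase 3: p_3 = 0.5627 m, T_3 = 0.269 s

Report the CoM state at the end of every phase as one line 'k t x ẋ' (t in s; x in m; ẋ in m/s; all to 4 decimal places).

1 0.4910 0.0699 0.5300
2 0.9230 0.2658 0.5160
3 1.1920 0.3061 -0.1976

phase 1: p=-0.1011, T=0.491, ωT=1.565504, cosh=2.497035, sinh=2.288053; start (x,ẋ)=(-0.054500, 0.076100) → end (x,ẋ)=(0.069873, 0.529982)
phase 2: p=0.1715, T=0.432, ωT=1.377389, cosh=2.108386, sinh=1.856150; start (x,ẋ)=(0.069873, 0.529982) → end (x,ẋ)=(0.265763, 0.515960)
phase 3: p=0.5627, T=0.269, ωT=0.857680, cosh=1.390914, sinh=0.966769; start (x,ẋ)=(0.265763, 0.515960) → end (x,ẋ)=(0.306133, -0.197636)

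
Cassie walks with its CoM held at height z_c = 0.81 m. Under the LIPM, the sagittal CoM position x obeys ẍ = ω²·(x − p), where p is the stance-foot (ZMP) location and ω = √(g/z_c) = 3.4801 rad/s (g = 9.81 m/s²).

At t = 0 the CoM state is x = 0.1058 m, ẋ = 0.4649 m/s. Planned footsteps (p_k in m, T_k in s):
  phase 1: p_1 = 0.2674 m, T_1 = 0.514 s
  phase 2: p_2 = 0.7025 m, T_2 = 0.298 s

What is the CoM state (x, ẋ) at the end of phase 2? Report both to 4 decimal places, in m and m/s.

x = -0.2334, ẋ = -2.6594

phase 1: p=0.2674, T=0.514, ωT=1.788771, cosh=3.074632, sinh=2.907466; start (x,ẋ)=(0.105800, 0.464900) → end (x,ẋ)=(0.158942, -0.205717)
phase 2: p=0.7025, T=0.298, ωT=1.037070, cosh=1.587715, sinh=1.233224; start (x,ẋ)=(0.158942, -0.205717) → end (x,ẋ)=(-0.233413, -2.659428)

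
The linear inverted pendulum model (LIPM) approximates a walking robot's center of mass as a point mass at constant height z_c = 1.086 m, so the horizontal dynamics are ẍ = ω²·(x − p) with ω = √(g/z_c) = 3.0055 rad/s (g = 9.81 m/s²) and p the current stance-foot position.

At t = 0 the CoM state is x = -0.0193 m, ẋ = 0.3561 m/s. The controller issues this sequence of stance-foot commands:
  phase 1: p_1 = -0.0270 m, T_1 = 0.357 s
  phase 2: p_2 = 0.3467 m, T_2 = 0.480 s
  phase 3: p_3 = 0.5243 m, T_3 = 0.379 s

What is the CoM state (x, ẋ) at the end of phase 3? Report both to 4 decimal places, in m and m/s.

x = 0.1716, ẋ = -0.7956

phase 1: p=-0.0270, T=0.357, ωT=1.072963, cosh=1.633013, sinh=1.291019; start (x,ẋ)=(-0.019300, 0.356100) → end (x,ẋ)=(0.138538, 0.611393)
phase 2: p=0.3467, T=0.480, ωT=1.442640, cosh=2.234078, sinh=1.997775; start (x,ẋ)=(0.138538, 0.611393) → end (x,ẋ)=(0.288046, 0.116029)
phase 3: p=0.5243, T=0.379, ωT=1.139085, cosh=1.722010, sinh=1.401898; start (x,ẋ)=(0.288046, 0.116029) → end (x,ẋ)=(0.171589, -0.795630)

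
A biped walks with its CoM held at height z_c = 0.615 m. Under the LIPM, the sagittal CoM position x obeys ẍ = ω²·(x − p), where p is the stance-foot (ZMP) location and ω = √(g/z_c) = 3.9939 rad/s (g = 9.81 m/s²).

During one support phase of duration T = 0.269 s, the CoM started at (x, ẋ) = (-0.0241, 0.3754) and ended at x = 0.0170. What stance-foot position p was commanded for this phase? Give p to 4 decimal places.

p = 0.1026

ωT = 3.9939·0.269 = 1.074359; cosh(ωT) = 1.634816, sinh(ωT) = 1.293300
x(T) = p + (x₀−p)·cosh(ωT) + (ẋ₀/ω)·sinh(ωT) ⇒ p·(1 − cosh) = x(T) − x₀·cosh − (ẋ₀/ω)·sinh
numerator   = 0.0170 − (-0.0241)·1.634816 − (0.3754/3.9939)·1.293300 = -0.065162
denominator = 1 − 1.634816 = -0.634816
p = -0.065162 / -0.634816 = 0.1026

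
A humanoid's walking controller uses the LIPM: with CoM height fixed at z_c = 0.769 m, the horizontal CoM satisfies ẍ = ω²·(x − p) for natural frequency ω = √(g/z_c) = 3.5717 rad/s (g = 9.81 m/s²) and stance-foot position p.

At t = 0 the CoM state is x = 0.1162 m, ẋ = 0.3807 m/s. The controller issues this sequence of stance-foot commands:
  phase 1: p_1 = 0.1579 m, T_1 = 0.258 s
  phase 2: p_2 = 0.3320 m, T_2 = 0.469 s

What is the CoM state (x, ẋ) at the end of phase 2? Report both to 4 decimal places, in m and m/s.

x = 0.2807, ẋ = -0.0272

phase 1: p=0.1579, T=0.258, ωT=0.921499, cosh=1.455488, sinh=1.057566; start (x,ẋ)=(0.116200, 0.380700) → end (x,ẋ)=(0.209930, 0.396591)
phase 2: p=0.3320, T=0.469, ωT=1.675127, cosh=2.763380, sinh=2.576095; start (x,ẋ)=(0.209930, 0.396591) → end (x,ẋ)=(0.280716, -0.027242)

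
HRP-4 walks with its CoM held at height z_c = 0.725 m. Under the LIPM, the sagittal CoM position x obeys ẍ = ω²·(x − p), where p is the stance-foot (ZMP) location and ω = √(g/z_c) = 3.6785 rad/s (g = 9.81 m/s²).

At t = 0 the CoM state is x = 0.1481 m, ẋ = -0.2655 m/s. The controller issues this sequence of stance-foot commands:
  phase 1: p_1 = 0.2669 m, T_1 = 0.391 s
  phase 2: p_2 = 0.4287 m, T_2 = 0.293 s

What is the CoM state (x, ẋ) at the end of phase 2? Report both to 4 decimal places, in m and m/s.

phase 1: p=0.2669, T=0.391, ωT=1.438294, cosh=2.225416, sinh=1.988083; start (x,ẋ)=(0.148100, -0.265500) → end (x,ẋ)=(-0.140972, -1.459652)
phase 2: p=0.4287, T=0.293, ωT=1.077800, cosh=1.639277, sinh=1.298933; start (x,ẋ)=(-0.140972, -1.459652) → end (x,ẋ)=(-1.020574, -5.114736)

x = -1.0206, ẋ = -5.1147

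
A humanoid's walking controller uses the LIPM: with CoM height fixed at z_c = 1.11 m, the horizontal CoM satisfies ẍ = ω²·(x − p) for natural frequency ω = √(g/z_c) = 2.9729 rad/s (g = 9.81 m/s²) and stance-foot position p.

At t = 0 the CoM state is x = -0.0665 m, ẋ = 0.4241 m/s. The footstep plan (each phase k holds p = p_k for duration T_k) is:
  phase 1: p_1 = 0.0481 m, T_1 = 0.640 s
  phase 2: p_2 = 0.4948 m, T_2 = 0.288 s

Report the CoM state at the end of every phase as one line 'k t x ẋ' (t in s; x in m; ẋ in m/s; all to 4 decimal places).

1 0.6400 0.1229 0.3366
2 0.9280 0.0873 -0.5988

phase 1: p=0.0481, T=0.640, ωT=1.902656, cosh=3.426424, sinh=3.277252; start (x,ẋ)=(-0.066500, 0.424100) → end (x,ẋ)=(0.122949, 0.336605)
phase 2: p=0.4948, T=0.288, ωT=0.856195, cosh=1.389481, sinh=0.964706; start (x,ẋ)=(0.122949, 0.336605) → end (x,ẋ)=(0.087349, -0.598752)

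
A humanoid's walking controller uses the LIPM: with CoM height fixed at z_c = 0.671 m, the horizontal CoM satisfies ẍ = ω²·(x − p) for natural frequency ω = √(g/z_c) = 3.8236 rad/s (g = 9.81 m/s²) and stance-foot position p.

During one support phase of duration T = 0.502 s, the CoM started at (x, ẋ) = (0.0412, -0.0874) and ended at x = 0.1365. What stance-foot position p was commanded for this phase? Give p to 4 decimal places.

ωT = 3.8236·0.502 = 1.919447; cosh(ωT) = 3.481938, sinh(ωT) = 3.335250
x(T) = p + (x₀−p)·cosh(ωT) + (ẋ₀/ω)·sinh(ωT) ⇒ p·(1 − cosh) = x(T) − x₀·cosh − (ẋ₀/ω)·sinh
numerator   = 0.1365 − (0.0412)·3.481938 − (-0.0874/3.8236)·3.335250 = 0.069281
denominator = 1 − 3.481938 = -2.481938
p = 0.069281 / -2.481938 = -0.0279

p = -0.0279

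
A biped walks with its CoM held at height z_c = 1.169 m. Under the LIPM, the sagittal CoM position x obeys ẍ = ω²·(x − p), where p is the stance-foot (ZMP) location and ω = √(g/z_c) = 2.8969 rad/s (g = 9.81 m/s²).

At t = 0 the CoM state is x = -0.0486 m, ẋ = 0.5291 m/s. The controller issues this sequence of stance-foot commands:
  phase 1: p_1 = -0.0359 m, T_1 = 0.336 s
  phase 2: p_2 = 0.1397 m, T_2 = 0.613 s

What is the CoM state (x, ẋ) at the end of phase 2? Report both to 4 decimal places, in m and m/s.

phase 1: p=-0.0359, T=0.336, ωT=0.973358, cosh=1.512315, sinh=1.134503; start (x,ẋ)=(-0.048600, 0.529100) → end (x,ẋ)=(0.152103, 0.758427)
phase 2: p=0.1397, T=0.613, ωT=1.775800, cosh=3.037175, sinh=2.867827; start (x,ẋ)=(0.152103, 0.758427) → end (x,ẋ)=(0.928186, 2.406519)

x = 0.9282, ẋ = 2.4065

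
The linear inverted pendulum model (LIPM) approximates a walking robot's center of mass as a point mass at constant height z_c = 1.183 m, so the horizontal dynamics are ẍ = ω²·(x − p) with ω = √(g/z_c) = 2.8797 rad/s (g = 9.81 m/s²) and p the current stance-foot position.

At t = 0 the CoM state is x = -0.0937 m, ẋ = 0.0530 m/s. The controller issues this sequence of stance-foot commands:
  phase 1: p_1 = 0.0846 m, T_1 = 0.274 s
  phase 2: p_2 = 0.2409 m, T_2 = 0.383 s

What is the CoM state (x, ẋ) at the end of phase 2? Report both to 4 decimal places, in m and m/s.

phase 1: p=0.0846, T=0.274, ωT=0.789038, cosh=1.327780, sinh=0.873498; start (x,ẋ)=(-0.093700, 0.053000) → end (x,ẋ)=(-0.136067, -0.378126)
phase 2: p=0.2409, T=0.383, ωT=1.102925, cosh=1.672433, sinh=1.340534; start (x,ẋ)=(-0.136067, -0.378126) → end (x,ẋ)=(-0.565573, -2.087607)

x = -0.5656, ẋ = -2.0876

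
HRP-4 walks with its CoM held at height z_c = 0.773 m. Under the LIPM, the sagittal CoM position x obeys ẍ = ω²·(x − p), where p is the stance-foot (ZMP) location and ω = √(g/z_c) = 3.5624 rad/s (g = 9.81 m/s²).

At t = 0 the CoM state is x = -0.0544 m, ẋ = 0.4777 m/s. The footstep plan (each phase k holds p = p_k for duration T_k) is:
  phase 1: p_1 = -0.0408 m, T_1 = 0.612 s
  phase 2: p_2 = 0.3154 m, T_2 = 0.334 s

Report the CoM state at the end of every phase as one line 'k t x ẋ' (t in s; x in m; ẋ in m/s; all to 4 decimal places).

1 0.6120 0.4839 1.9287
2 0.9460 1.4253 4.3581

phase 1: p=-0.0408, T=0.612, ωT=2.180189, cosh=4.480498, sinh=4.367478; start (x,ẋ)=(-0.054400, 0.477700) → end (x,ẋ)=(0.483922, 1.928736)
phase 2: p=0.3154, T=0.334, ωT=1.189842, cosh=1.795415, sinh=1.491146; start (x,ẋ)=(0.483922, 1.928736) → end (x,ẋ)=(1.425295, 4.358080)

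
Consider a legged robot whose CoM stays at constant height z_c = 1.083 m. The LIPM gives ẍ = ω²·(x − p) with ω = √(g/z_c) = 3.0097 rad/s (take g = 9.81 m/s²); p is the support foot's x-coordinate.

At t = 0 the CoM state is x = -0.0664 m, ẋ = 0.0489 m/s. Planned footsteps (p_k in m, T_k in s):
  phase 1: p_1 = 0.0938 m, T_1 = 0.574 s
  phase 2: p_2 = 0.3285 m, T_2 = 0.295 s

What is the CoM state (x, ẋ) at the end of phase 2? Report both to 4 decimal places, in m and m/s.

phase 1: p=0.0938, T=0.574, ωT=1.727568, cosh=2.902334, sinh=2.724618; start (x,ẋ)=(-0.066400, 0.048900) → end (x,ẋ)=(-0.326886, -1.171761)
phase 2: p=0.3285, T=0.295, ωT=0.887861, cosh=1.420731, sinh=1.009196; start (x,ẋ)=(-0.326886, -1.171761) → end (x,ẋ)=(-0.995536, -3.655412)

x = -0.9955, ẋ = -3.6554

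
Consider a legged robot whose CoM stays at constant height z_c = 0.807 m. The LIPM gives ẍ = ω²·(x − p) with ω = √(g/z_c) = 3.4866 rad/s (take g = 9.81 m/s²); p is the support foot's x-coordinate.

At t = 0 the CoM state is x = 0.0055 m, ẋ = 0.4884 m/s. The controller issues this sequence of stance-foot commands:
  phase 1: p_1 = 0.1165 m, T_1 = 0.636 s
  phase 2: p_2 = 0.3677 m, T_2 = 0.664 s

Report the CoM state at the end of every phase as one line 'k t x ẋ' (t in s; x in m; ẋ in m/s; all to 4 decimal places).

phase 1: p=0.1165, T=0.636, ωT=2.217478, cosh=4.646509, sinh=4.537626; start (x,ẋ)=(0.005500, 0.488400) → end (x,ẋ)=(0.236364, 0.513237)
phase 2: p=0.3677, T=0.664, ωT=2.315102, cosh=5.112358, sinh=5.013602; start (x,ẋ)=(0.236364, 0.513237) → end (x,ẋ)=(0.434280, 0.328046)

1 0.6360 0.2364 0.5132
2 1.3000 0.4343 0.3280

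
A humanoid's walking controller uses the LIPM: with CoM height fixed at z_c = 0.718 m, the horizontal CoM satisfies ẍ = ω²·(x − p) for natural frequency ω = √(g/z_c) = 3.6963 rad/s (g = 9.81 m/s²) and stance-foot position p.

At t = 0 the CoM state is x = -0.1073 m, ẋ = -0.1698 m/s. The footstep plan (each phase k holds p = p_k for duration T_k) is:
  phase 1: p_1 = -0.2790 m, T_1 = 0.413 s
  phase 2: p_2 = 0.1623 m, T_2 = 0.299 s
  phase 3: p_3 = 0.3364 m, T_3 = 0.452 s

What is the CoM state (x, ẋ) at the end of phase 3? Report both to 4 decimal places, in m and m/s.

phase 1: p=-0.2790, T=0.413, ωT=1.526572, cosh=2.409826, sinh=2.192547; start (x,ẋ)=(-0.107300, -0.169800) → end (x,ẋ)=(0.034046, 0.982322)
phase 2: p=0.1623, T=0.299, ωT=1.105194, cosh=1.675478, sinh=1.344331; start (x,ẋ)=(0.034046, 0.982322) → end (x,ẋ)=(0.304681, 1.008559)
phase 3: p=0.3364, T=0.452, ωT=1.670728, cosh=2.752072, sinh=2.563962; start (x,ẋ)=(0.304681, 1.008559) → end (x,ẋ)=(0.948699, 2.475016)

x = 0.9487, ẋ = 2.4750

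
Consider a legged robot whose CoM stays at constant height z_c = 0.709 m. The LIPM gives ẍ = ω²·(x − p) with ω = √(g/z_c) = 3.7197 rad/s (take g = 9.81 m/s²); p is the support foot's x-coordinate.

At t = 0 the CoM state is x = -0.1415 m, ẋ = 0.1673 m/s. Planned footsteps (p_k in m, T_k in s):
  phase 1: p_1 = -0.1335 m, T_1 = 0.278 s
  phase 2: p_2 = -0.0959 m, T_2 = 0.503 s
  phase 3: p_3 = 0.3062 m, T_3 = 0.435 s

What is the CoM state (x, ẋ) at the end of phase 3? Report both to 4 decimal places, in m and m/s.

phase 1: p=-0.1335, T=0.278, ωT=1.034077, cosh=1.584031, sinh=1.228477; start (x,ẋ)=(-0.141500, 0.167300) → end (x,ẋ)=(-0.090919, 0.228452)
phase 2: p=-0.0959, T=0.503, ωT=1.871009, cosh=3.324408, sinh=3.170439; start (x,ẋ)=(-0.090919, 0.228452) → end (x,ẋ)=(0.115376, 0.818204)
phase 3: p=0.3062, T=0.435, ωT=1.618070, cosh=2.620813, sinh=2.422532; start (x,ẋ)=(0.115376, 0.818204) → end (x,ẋ)=(0.338958, 0.424826)

x = 0.3390, ẋ = 0.4248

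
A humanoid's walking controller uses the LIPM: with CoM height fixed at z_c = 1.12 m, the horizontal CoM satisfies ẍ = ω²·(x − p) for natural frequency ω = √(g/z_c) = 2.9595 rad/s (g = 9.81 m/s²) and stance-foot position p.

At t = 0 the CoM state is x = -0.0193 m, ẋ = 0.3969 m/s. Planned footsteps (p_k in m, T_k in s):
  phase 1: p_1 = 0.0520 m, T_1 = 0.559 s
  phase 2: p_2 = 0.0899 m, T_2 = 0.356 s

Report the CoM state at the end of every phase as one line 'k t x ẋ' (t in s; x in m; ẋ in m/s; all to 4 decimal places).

phase 1: p=0.0520, T=0.559, ωT=1.654361, cosh=2.710474, sinh=2.519260; start (x,ẋ)=(-0.019300, 0.396900) → end (x,ẋ)=(0.196602, 0.544192)
phase 2: p=0.0899, T=0.356, ωT=1.053582, cosh=1.608296, sinh=1.259610; start (x,ẋ)=(0.196602, 0.544192) → end (x,ẋ)=(0.493126, 1.272989)

1 0.5590 0.1966 0.5442
2 0.9150 0.4931 1.2730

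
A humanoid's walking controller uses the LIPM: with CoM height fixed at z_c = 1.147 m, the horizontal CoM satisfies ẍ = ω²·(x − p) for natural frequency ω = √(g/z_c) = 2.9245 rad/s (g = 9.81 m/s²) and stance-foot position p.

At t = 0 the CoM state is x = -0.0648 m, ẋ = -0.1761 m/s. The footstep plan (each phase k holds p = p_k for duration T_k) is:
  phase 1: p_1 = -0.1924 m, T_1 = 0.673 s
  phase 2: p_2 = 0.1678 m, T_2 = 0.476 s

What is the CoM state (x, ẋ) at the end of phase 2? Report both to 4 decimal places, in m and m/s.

phase 1: p=-0.1924, T=0.673, ωT=1.968189, cosh=3.648704, sinh=3.508994; start (x,ẋ)=(-0.064800, -0.176100) → end (x,ẋ)=(0.061879, 0.666901)
phase 2: p=0.1678, T=0.476, ωT=1.392062, cosh=2.135850, sinh=1.887287; start (x,ẋ)=(0.061879, 0.666901) → end (x,ẋ)=(0.371945, 0.839784)

x = 0.3719, ẋ = 0.8398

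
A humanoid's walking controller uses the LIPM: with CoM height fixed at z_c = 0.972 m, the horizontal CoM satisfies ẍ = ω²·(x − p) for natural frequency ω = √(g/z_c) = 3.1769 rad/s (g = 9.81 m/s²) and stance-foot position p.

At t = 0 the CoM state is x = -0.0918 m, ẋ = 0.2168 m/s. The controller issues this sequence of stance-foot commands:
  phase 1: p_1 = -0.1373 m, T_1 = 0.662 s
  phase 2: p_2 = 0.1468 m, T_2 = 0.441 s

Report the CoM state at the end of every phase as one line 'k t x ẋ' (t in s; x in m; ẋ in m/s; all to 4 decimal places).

phase 1: p=-0.1373, T=0.662, ωT=2.103108, cosh=4.156832, sinh=4.034756; start (x,ẋ)=(-0.091800, 0.216800) → end (x,ẋ)=(0.327178, 1.484421)
phase 2: p=0.1468, T=0.441, ωT=1.401013, cosh=2.152828, sinh=1.906481; start (x,ẋ)=(0.327178, 1.484421) → end (x,ẋ)=(1.425935, 4.288200)

1 0.6620 0.3272 1.4844
2 1.1030 1.4259 4.2882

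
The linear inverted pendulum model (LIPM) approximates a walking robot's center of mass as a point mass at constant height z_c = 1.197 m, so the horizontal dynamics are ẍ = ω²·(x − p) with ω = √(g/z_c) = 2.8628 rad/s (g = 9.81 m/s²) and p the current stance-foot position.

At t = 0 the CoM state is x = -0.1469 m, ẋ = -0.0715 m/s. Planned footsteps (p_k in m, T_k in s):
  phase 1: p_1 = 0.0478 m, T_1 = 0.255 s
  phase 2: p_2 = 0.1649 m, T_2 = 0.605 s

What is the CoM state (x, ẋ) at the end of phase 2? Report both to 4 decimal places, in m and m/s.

phase 1: p=0.0478, T=0.255, ωT=0.730014, cosh=1.278506, sinh=0.796604; start (x,ẋ)=(-0.146900, -0.071500) → end (x,ẋ)=(-0.221021, -0.535430)
phase 2: p=0.1649, T=0.605, ωT=1.731994, cosh=2.914422, sinh=2.737491; start (x,ẋ)=(-0.221021, -0.535430) → end (x,ẋ)=(-1.471829, -4.584886)

x = -1.4718, ẋ = -4.5849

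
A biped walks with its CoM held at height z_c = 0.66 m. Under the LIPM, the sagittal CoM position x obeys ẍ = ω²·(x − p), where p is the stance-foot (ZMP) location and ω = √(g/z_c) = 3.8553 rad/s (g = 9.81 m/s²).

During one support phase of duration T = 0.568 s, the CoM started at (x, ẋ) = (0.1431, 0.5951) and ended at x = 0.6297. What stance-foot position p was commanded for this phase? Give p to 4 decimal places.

p = 0.1982

ωT = 3.8553·0.568 = 2.189810; cosh(ωT) = 4.522729, sinh(ωT) = 4.410791
x(T) = p + (x₀−p)·cosh(ωT) + (ẋ₀/ω)·sinh(ωT) ⇒ p·(1 − cosh) = x(T) − x₀·cosh − (ẋ₀/ω)·sinh
numerator   = 0.6297 − (0.1431)·4.522729 − (0.5951/3.8553)·4.410791 = -0.698347
denominator = 1 − 4.522729 = -3.522729
p = -0.698347 / -3.522729 = 0.1982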